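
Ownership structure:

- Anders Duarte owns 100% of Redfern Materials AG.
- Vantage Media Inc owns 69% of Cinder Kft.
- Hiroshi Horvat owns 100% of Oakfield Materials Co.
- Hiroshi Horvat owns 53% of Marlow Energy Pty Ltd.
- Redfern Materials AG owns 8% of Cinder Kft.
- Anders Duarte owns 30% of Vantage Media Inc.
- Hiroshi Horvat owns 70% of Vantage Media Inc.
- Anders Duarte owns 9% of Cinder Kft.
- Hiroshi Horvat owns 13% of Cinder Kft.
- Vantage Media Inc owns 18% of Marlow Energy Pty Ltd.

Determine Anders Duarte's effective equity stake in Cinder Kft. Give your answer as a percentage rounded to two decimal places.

37.70%

Anders reaches Cinder along 3 paths.
Via Redfern: 100% × 8% = 8%.
Direct stake: 9% = 9%.
Via Vantage: 30% × 69% = 20.7%.
Total: 8% + 9% + 20.7% = 37.7%.
Rounded: 37.70%.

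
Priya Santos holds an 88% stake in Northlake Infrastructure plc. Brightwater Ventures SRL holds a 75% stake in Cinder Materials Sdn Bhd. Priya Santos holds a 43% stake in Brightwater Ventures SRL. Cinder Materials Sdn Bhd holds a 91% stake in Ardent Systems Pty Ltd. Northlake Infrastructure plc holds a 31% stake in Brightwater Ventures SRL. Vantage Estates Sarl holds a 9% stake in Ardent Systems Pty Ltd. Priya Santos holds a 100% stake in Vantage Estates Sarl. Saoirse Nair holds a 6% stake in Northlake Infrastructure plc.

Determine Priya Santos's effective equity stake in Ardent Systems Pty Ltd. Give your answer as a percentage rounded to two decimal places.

56.97%

Priya reaches Ardent along 3 paths.
Via Vantage: 100% × 9% = 9%.
Via Northlake → Brightwater → Cinder: 88% × 31% × 75% × 91% = 18.6186%.
Via Brightwater → Cinder: 43% × 75% × 91% = 29.3475%.
Total: 9% + 18.6186% + 29.3475% = 56.9661%.
Rounded: 56.97%.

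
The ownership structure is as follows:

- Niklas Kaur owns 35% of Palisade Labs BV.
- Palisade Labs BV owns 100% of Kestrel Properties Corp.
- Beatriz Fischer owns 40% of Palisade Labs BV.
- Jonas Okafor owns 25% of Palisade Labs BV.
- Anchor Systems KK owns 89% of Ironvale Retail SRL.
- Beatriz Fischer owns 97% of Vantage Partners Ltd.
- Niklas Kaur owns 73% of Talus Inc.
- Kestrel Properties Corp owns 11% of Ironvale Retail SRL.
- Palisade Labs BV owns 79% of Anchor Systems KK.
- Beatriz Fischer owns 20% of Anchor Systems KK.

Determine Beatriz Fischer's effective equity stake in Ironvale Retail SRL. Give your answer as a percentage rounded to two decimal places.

Beatriz reaches Ironvale along 3 paths.
Via Palisade → Kestrel: 40% × 100% × 11% = 4.4%.
Via Palisade → Anchor: 40% × 79% × 89% = 28.124%.
Via Anchor: 20% × 89% = 17.8%.
Total: 4.4% + 28.124% + 17.8% = 50.324%.
Rounded: 50.32%.

50.32%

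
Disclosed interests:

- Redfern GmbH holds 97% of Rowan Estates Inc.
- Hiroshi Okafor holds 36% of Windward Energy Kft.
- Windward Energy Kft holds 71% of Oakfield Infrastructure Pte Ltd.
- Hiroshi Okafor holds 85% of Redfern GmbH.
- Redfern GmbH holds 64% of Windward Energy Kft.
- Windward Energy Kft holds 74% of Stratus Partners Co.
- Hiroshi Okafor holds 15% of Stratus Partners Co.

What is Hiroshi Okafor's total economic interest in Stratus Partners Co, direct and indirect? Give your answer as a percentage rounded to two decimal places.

81.90%

Hiroshi reaches Stratus along 3 paths.
Direct stake: 15% = 15%.
Via Windward: 36% × 74% = 26.64%.
Via Redfern → Windward: 85% × 64% × 74% = 40.256%.
Total: 15% + 26.64% + 40.256% = 81.896%.
Rounded: 81.90%.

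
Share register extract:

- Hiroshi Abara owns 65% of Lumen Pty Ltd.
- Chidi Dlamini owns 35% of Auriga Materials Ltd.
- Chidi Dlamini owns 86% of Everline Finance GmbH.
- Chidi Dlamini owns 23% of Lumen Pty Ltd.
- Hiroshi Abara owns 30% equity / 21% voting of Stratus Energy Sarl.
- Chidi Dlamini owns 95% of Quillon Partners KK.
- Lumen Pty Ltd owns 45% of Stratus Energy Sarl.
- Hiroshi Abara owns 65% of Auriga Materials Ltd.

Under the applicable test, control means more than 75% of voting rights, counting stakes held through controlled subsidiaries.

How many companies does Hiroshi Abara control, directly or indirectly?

0

Hiroshi's largest direct stake is 65% in Lumen, which does not meet the threshold.
Hiroshi controls 0 companies.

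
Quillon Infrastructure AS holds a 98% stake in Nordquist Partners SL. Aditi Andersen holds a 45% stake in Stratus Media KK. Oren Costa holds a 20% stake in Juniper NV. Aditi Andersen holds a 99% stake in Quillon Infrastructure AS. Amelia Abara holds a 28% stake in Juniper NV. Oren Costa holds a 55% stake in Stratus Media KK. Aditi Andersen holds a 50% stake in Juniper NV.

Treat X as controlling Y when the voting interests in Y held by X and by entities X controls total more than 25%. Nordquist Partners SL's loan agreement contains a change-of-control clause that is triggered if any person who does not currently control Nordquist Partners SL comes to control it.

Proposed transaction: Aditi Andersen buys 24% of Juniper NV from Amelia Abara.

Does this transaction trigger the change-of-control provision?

The purchase adds only to Aditi's holdings (Amelia's stake shrinks), so Aditi is the only person who could newly come to control Nordquist.
Aditi holds 99% of Quillon, so Aditi controls Quillon.
Quillon holds 98% of Nordquist, so Aditi controls Nordquist.
So Aditi already controls Nordquist before the transaction.
After the purchase, Aditi's direct stake in Juniper rises to 50% + 24% = 74%, and Amelia's stake falls to 4%.
Aditi controlled Nordquist already, so this is not a new person acquiring control; every other person's position is unchanged or reduced.
No new person acquires control, so the clause is not triggered.

No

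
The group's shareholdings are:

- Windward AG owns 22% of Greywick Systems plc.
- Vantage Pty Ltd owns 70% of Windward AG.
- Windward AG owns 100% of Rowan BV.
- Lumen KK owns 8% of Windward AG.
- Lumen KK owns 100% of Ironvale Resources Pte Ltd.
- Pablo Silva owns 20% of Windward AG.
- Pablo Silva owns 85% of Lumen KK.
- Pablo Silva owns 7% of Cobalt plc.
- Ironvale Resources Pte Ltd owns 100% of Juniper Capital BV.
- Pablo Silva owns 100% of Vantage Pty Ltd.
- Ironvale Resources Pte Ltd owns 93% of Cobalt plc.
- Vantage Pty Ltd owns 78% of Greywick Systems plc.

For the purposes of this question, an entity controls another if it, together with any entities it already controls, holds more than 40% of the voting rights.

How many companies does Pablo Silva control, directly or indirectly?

8

Pablo holds 85% of Lumen, so Pablo controls Lumen.
Pablo holds 100% of Vantage, so Pablo controls Vantage.
Lumen holds 100% of Ironvale, so Pablo controls Ironvale.
Pablo and Vantage and Lumen together hold 20% + 70% + 8% = 98% of Windward, so Pablo controls Windward.
Windward holds 100% of Rowan, so Pablo controls Rowan.
Vantage and Windward together hold 78% + 22% = 100% of Greywick, so Pablo controls Greywick.
Ironvale holds 100% of Juniper, so Pablo controls Juniper.
Pablo and Ironvale together hold 7% + 93% = 100% of Cobalt, so Pablo controls Cobalt.
Pablo controls 8 companies.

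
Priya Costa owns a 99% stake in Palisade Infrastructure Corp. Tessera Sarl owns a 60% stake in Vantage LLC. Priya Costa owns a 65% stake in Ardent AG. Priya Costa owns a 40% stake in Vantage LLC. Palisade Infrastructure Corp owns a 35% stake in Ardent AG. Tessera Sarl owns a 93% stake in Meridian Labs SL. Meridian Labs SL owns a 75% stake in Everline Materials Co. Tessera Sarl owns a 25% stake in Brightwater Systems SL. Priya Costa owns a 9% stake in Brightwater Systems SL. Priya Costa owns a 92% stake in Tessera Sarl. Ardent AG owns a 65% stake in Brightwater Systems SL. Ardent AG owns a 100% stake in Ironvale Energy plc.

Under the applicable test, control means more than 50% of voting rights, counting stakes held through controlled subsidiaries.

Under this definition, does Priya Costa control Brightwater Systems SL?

Yes

Priya holds 99% of Palisade, so Priya controls Palisade.
Priya and Palisade together hold 65% + 35% = 100% of Ardent, so Priya controls Ardent.
Priya holds 92% of Tessera, so Priya controls Tessera.
Tessera and Ardent and Priya together hold 25% + 65% + 9% = 99% of Brightwater, so Priya controls Brightwater.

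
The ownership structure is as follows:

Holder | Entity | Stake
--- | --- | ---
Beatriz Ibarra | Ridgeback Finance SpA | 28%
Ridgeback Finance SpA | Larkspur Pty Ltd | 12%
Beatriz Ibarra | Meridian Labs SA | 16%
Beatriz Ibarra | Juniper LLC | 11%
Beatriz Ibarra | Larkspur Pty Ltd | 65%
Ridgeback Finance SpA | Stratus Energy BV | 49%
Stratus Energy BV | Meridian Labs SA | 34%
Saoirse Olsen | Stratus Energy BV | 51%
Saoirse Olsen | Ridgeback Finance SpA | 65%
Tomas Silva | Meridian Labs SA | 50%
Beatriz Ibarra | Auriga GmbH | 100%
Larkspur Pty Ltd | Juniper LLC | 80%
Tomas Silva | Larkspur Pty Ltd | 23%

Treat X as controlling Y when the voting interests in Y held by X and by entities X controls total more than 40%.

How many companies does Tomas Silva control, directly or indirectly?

1

Tomas holds 50% of Meridian, so Tomas controls Meridian.
No other company's threshold is met.
Tomas controls 1 company.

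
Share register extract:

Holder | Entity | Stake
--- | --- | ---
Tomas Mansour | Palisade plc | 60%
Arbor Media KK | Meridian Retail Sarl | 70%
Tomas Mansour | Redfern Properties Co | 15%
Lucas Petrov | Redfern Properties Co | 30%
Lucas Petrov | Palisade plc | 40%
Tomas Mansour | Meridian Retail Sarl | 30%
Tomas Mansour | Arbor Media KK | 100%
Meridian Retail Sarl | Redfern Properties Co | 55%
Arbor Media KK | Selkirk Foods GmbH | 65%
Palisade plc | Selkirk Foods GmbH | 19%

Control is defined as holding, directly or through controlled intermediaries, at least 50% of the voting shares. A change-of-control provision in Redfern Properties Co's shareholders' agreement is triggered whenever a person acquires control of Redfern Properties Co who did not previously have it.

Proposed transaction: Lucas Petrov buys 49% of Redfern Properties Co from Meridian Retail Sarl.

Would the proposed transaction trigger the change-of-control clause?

Yes

The purchase adds only to Lucas's holdings (Meridian's stake shrinks), so Lucas is the only person who could newly come to control Redfern.
Lucas's largest direct stake is 40% in Palisade, which does not meet the threshold, so Lucas controls no company.
In Redfern, Lucas's side holds only 30%, not ≥ 50%.
So before the transaction, Lucas does not control Redfern.
After the purchase, Lucas's direct stake in Redfern rises to 30% + 49% = 79%, and Meridian's stake falls to 6%.
Lucas holds 79% of Redfern, so Lucas controls Redfern.
Lucas did not control Redfern before and does after, so the clause is triggered.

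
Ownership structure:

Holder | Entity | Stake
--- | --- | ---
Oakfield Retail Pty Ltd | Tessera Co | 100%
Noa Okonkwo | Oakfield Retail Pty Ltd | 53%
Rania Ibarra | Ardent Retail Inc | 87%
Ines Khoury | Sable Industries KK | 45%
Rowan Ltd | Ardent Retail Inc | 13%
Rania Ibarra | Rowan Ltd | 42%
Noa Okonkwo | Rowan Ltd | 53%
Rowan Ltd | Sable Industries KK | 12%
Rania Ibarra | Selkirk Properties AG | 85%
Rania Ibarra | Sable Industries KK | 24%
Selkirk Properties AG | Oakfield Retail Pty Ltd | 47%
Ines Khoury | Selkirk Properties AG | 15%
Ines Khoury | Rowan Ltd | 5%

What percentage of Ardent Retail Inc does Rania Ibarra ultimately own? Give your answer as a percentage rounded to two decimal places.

Rania reaches Ardent along 2 paths.
Via Rowan: 42% × 13% = 5.46%.
Direct stake: 87% = 87%.
Total: 5.46% + 87% = 92.46%.

92.46%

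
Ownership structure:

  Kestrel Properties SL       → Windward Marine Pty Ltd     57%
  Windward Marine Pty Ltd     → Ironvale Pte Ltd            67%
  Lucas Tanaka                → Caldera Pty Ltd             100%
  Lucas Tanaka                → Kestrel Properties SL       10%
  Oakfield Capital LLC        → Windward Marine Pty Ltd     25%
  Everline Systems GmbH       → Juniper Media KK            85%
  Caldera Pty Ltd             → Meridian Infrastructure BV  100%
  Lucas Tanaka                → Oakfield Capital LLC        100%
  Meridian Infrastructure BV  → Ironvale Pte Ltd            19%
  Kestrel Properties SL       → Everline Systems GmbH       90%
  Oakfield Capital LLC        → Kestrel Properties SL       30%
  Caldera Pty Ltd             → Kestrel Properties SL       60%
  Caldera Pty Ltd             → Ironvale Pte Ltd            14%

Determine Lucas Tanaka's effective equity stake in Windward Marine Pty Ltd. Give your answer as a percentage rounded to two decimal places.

82.00%

Lucas reaches Windward along 4 paths.
Via Oakfield → Kestrel: 100% × 30% × 57% = 17.1%.
Via Kestrel: 10% × 57% = 5.7%.
Via Caldera → Kestrel: 100% × 60% × 57% = 34.2%.
Via Oakfield: 100% × 25% = 25%.
Total: 17.1% + 5.7% + 34.2% + 25% = 82%.
Rounded: 82.00%.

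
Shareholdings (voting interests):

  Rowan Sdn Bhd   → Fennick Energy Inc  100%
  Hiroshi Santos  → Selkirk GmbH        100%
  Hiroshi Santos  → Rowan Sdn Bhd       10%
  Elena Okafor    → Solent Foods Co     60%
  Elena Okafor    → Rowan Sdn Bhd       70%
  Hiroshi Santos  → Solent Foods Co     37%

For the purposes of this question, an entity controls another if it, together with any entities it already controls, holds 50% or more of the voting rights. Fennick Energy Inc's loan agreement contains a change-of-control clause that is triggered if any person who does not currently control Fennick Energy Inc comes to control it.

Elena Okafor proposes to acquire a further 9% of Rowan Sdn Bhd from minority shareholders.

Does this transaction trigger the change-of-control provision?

The purchase changes only Elena's holdings, so Elena is the only person who could newly come to control Fennick.
Elena holds 70% of Rowan, so Elena controls Rowan.
Rowan holds 100% of Fennick, so Elena controls Fennick.
So Elena already controls Fennick before the transaction.
After the purchase, Elena's direct stake in Rowan rises to 70% + 9% = 79%.
Elena controlled Fennick already, so this is not a new person acquiring control; every other person's position is unchanged or reduced.
No new person acquires control, so the clause is not triggered.

No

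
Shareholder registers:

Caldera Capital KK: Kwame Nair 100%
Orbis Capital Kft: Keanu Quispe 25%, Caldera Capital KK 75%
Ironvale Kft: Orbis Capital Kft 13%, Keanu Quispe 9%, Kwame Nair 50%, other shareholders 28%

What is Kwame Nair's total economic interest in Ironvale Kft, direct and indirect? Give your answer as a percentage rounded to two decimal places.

Kwame reaches Ironvale along 2 paths.
Via Caldera → Orbis: 100% × 75% × 13% = 9.75%.
Direct stake: 50% = 50%.
Total: 9.75% + 50% = 59.75%.

59.75%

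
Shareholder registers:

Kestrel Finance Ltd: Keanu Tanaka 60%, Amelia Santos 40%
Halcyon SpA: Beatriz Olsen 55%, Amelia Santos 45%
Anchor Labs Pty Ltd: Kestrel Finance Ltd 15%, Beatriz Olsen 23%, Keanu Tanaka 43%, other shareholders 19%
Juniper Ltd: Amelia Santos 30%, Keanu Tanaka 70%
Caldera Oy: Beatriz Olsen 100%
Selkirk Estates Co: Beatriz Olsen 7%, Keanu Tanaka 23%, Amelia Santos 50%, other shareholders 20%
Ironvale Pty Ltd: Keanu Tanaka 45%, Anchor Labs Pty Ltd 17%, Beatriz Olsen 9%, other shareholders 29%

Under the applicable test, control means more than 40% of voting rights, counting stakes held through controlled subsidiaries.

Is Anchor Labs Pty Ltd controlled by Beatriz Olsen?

Beatriz holds 55% of Halcyon, so Beatriz controls Halcyon.
Beatriz holds 100% of Caldera, so Beatriz controls Caldera.
In Anchor, Beatriz's side holds only 23%, not > 40%.
So Beatriz does not control Anchor.

No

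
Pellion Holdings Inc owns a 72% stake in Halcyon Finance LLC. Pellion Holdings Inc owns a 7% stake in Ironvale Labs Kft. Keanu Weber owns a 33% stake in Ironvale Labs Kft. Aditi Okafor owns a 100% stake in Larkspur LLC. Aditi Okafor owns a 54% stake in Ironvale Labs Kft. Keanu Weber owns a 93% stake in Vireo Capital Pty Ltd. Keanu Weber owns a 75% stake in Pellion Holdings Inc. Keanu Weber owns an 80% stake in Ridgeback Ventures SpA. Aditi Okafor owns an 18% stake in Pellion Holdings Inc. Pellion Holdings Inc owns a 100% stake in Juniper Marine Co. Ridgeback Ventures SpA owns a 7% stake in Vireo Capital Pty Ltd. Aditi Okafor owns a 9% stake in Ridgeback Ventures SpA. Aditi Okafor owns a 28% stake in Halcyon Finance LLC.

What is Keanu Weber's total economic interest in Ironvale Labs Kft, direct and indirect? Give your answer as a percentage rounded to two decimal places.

38.25%

Keanu reaches Ironvale along 2 paths.
Via Pellion: 75% × 7% = 5.25%.
Direct stake: 33% = 33%.
Total: 5.25% + 33% = 38.25%.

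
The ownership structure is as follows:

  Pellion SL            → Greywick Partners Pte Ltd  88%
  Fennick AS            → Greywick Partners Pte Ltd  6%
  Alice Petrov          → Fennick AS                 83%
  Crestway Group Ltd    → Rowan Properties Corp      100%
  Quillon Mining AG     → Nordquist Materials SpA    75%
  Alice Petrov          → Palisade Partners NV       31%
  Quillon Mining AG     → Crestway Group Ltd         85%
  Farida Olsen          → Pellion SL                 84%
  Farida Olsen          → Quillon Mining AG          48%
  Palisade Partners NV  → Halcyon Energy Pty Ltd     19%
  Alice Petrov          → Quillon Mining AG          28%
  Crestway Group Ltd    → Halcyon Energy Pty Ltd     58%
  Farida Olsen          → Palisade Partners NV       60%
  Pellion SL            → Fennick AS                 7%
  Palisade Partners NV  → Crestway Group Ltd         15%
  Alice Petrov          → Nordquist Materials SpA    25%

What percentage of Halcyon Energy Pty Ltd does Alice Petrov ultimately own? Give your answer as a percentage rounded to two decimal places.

22.39%

Alice reaches Halcyon along 3 paths.
Via Palisade: 31% × 19% = 5.89%.
Via Quillon → Crestway: 28% × 85% × 58% = 13.804%.
Via Palisade → Crestway: 31% × 15% × 58% = 2.697%.
Total: 5.89% + 13.804% + 2.697% = 22.391%.
Rounded: 22.39%.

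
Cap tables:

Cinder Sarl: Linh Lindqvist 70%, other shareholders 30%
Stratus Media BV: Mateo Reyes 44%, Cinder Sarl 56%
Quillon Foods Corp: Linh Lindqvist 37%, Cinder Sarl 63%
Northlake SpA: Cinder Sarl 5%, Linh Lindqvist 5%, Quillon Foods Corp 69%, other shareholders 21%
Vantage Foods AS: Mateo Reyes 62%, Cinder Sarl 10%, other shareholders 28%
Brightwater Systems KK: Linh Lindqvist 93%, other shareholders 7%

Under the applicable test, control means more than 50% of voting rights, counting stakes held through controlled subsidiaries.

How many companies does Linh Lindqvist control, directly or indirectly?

Linh holds 70% of Cinder, so Linh controls Cinder.
Cinder holds 56% of Stratus, so Linh controls Stratus.
Linh and Cinder together hold 37% + 63% = 100% of Quillon, so Linh controls Quillon.
Cinder and Linh and Quillon together hold 5% + 5% + 69% = 79% of Northlake, so Linh controls Northlake.
Linh holds 93% of Brightwater, so Linh controls Brightwater.
No other company's threshold is met.
Linh controls 5 companies.

5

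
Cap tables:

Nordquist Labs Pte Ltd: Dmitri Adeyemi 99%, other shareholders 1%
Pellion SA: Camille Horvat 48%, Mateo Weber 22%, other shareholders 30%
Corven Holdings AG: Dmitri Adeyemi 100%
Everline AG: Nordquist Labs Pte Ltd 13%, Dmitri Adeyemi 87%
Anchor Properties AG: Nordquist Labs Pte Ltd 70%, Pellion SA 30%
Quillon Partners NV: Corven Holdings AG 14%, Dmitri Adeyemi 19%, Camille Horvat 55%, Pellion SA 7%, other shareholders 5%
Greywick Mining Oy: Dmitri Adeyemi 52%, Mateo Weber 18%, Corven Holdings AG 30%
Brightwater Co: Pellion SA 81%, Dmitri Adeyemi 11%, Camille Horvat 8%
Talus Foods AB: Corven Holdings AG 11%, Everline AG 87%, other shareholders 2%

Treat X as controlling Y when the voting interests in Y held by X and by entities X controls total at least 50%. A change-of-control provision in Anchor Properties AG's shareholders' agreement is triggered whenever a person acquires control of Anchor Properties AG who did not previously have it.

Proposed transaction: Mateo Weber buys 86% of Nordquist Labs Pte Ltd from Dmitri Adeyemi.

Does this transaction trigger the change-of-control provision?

The purchase adds only to Mateo's holdings (Dmitri's stake shrinks), so Mateo is the only person who could newly come to control Anchor.
Mateo's largest direct stake is 22% in Pellion, which does not meet the threshold, so Mateo controls no company.
Neither Mateo nor any entity Mateo controls holds any voting interest in Anchor.
So before the transaction, Mateo does not control Anchor.
After the purchase, Mateo holds 86% of Nordquist directly, and Dmitri's stake falls to 13%.
Mateo holds 86% of Nordquist, so Mateo controls Nordquist.
Nordquist holds 70% of Anchor, so Mateo controls Anchor.
Mateo did not control Anchor before and does after, so the clause is triggered.

Yes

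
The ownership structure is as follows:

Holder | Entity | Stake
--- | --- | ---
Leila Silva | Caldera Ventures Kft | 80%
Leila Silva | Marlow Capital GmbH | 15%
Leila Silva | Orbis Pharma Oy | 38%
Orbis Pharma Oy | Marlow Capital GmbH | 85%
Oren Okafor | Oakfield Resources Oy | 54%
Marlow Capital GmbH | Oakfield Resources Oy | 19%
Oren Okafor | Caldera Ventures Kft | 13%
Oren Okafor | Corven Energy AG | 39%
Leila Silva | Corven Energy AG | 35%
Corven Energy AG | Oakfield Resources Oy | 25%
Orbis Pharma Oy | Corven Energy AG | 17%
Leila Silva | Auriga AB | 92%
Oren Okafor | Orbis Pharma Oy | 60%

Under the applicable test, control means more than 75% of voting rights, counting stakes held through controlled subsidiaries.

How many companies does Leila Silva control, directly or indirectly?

Leila holds 92% of Auriga, so Leila controls Auriga.
Leila holds 80% of Caldera, so Leila controls Caldera.
No other company's threshold is met.
Leila controls 2 companies.

2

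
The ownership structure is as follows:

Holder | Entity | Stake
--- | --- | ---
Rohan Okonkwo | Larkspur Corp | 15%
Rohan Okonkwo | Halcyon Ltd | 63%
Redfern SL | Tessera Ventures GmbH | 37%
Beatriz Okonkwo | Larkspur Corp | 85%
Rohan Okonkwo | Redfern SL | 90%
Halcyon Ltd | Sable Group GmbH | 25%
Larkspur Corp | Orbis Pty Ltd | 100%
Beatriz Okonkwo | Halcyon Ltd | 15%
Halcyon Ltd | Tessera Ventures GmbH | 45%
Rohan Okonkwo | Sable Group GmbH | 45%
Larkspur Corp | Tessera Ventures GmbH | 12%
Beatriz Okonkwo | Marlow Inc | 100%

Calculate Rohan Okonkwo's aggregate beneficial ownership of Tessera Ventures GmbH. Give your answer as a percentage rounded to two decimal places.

Rohan reaches Tessera along 3 paths.
Via Halcyon: 63% × 45% = 28.35%.
Via Redfern: 90% × 37% = 33.3%.
Via Larkspur: 15% × 12% = 1.8%.
Total: 28.35% + 33.3% + 1.8% = 63.45%.

63.45%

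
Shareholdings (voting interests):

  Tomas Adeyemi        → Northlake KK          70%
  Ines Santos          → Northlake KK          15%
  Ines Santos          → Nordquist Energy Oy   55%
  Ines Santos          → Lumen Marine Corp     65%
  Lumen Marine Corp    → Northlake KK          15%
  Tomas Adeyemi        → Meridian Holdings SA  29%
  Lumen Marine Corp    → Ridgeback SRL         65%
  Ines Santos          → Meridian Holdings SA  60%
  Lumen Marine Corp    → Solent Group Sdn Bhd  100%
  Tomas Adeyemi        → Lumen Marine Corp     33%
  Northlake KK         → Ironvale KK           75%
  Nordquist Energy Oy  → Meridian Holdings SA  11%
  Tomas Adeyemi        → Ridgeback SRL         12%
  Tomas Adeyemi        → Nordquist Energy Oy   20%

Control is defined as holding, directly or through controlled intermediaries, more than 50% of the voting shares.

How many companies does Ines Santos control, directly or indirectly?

Ines holds 55% of Nordquist, so Ines controls Nordquist.
Ines holds 65% of Lumen, so Ines controls Lumen.
Ines and Nordquist together hold 60% + 11% = 71% of Meridian, so Ines controls Meridian.
Lumen holds 65% of Ridgeback, so Ines controls Ridgeback.
Lumen holds 100% of Solent, so Ines controls Solent.
No other company's threshold is met.
Ines controls 5 companies.

5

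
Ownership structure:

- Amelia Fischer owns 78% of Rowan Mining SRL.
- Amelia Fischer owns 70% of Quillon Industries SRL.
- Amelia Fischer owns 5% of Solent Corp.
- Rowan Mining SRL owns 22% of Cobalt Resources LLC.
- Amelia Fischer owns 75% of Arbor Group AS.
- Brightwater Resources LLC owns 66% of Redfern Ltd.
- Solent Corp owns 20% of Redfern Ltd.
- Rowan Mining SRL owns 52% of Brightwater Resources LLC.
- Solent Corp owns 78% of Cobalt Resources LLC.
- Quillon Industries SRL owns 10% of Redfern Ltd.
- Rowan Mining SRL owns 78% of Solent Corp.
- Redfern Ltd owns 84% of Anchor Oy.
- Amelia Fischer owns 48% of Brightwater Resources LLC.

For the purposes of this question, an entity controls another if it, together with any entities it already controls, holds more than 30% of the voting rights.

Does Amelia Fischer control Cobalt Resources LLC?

Yes

Amelia holds 78% of Rowan, so Amelia controls Rowan.
Amelia and Rowan together hold 5% + 78% = 83% of Solent, so Amelia controls Solent.
Solent and Rowan together hold 78% + 22% = 100% of Cobalt, so Amelia controls Cobalt.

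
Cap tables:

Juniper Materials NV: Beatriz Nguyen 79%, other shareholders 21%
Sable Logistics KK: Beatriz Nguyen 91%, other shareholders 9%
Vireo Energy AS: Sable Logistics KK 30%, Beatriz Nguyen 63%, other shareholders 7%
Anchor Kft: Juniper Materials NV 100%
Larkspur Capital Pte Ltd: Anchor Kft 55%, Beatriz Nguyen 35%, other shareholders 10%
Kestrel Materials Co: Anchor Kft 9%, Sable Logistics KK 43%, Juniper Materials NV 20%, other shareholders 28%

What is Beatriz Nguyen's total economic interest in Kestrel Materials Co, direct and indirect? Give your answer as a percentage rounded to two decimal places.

62.04%

Beatriz reaches Kestrel along 3 paths.
Via Juniper → Anchor: 79% × 100% × 9% = 7.11%.
Via Sable: 91% × 43% = 39.13%.
Via Juniper: 79% × 20% = 15.8%.
Total: 7.11% + 39.13% + 15.8% = 62.04%.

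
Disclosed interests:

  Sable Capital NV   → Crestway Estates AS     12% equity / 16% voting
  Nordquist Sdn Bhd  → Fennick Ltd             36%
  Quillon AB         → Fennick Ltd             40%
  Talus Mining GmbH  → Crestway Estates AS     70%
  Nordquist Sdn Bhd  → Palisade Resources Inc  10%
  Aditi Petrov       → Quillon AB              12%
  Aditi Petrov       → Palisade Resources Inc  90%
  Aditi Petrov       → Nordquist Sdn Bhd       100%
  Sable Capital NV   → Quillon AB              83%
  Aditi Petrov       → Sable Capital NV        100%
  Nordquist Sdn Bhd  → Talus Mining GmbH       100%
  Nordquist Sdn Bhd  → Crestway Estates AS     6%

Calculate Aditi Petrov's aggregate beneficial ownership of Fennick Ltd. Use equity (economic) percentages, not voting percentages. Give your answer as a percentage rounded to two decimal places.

74.00%

Aditi reaches Fennick along 3 paths.
Via Sable → Quillon: 100% × 83% × 40% = 33.2%.
Via Quillon: 12% × 40% = 4.8%.
Via Nordquist: 100% × 36% = 36%.
Total: 33.2% + 4.8% + 36% = 74%.
Rounded: 74.00%.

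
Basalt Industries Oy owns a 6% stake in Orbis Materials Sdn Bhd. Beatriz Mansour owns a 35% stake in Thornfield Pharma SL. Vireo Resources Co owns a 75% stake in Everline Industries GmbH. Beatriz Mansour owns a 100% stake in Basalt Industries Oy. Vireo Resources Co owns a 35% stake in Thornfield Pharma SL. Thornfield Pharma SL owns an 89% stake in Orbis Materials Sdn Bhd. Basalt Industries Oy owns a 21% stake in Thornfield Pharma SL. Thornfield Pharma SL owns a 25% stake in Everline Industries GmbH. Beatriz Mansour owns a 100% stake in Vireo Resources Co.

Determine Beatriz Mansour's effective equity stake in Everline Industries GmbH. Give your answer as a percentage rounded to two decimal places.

97.75%

Beatriz reaches Everline along 4 paths.
Via Basalt → Thornfield: 100% × 21% × 25% = 5.25%.
Via Vireo → Thornfield: 100% × 35% × 25% = 8.75%.
Via Thornfield: 35% × 25% = 8.75%.
Via Vireo: 100% × 75% = 75%.
Total: 5.25% + 8.75% + 8.75% + 75% = 97.75%.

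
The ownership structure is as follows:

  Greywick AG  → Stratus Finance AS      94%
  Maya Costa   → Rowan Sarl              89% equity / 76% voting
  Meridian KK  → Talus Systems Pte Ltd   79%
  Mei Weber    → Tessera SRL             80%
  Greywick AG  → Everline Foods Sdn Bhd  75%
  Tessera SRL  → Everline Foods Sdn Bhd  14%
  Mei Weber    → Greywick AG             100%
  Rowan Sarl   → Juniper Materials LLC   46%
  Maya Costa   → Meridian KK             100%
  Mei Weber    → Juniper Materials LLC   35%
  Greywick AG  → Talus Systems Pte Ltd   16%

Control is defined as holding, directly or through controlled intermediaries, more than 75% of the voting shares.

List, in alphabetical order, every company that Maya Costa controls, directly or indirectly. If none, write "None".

Meridian KK, Rowan Sarl, Talus Systems Pte Ltd

Maya holds 100% of Meridian, so Maya controls Meridian.
Maya holds 76% of Rowan, so Maya controls Rowan.
Meridian holds 79% of Talus, so Maya controls Talus.
No other company's threshold is met.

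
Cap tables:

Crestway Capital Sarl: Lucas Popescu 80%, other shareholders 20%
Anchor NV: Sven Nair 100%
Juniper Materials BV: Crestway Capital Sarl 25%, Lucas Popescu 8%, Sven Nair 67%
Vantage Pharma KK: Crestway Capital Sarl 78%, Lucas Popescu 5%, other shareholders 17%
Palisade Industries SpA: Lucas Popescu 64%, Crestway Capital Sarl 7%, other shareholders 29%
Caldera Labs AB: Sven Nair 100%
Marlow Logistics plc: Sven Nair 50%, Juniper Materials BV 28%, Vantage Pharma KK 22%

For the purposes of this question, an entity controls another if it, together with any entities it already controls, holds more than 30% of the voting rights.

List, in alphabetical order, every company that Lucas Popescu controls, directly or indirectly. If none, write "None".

Crestway Capital Sarl, Juniper Materials BV, Marlow Logistics plc, Palisade Industries SpA, Vantage Pharma KK

Lucas holds 80% of Crestway, so Lucas controls Crestway.
Crestway and Lucas together hold 25% + 8% = 33% of Juniper, so Lucas controls Juniper.
Crestway and Lucas together hold 78% + 5% = 83% of Vantage, so Lucas controls Vantage.
Lucas and Crestway together hold 64% + 7% = 71% of Palisade, so Lucas controls Palisade.
Juniper and Vantage together hold 28% + 22% = 50% of Marlow, so Lucas controls Marlow.
No other company's threshold is met.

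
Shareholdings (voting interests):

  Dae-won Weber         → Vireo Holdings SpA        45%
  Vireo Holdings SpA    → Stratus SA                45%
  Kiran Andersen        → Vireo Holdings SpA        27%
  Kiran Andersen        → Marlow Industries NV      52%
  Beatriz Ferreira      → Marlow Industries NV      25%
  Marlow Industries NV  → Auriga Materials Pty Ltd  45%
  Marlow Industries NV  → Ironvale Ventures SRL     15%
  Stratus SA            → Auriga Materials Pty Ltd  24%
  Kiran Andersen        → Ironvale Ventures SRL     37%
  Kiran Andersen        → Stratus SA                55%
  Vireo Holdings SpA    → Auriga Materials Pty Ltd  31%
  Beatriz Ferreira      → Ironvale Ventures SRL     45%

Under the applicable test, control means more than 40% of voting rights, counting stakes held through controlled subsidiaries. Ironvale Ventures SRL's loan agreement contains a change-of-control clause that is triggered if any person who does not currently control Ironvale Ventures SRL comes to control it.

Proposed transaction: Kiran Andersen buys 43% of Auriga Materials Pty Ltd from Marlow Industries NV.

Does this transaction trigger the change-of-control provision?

No

The purchase adds only to Kiran's holdings (Marlow's stake shrinks), so Kiran is the only person who could newly come to control Ironvale.
Kiran holds 52% of Marlow, so Kiran controls Marlow.
Kiran and Marlow together hold 37% + 15% = 52% of Ironvale, so Kiran controls Ironvale.
So Kiran already controls Ironvale before the transaction.
After the purchase, Kiran holds 43% of Auriga directly, and Marlow's stake falls to 2%.
Kiran controlled Ironvale already, so this is not a new person acquiring control; every other person's position is unchanged or reduced.
No new person acquires control, so the clause is not triggered.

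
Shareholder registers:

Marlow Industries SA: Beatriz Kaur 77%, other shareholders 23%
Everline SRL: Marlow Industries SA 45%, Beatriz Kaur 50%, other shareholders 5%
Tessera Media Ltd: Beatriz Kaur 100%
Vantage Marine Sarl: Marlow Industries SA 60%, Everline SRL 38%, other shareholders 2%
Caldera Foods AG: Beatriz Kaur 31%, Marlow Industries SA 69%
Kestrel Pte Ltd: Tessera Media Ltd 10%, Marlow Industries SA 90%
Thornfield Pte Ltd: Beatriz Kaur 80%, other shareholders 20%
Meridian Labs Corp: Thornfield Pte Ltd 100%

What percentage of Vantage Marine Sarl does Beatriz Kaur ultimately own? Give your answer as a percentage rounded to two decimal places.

Beatriz reaches Vantage along 3 paths.
Via Marlow: 77% × 60% = 46.2%.
Via Marlow → Everline: 77% × 45% × 38% = 13.167%.
Via Everline: 50% × 38% = 19%.
Total: 46.2% + 13.167% + 19% = 78.367%.
Rounded: 78.37%.

78.37%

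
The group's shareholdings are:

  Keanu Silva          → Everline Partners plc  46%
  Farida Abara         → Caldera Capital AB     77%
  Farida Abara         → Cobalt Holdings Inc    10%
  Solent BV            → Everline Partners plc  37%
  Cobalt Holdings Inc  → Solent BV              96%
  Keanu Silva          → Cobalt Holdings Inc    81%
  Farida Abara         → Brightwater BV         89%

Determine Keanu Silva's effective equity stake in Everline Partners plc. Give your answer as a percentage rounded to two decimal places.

74.77%

Keanu reaches Everline along 2 paths.
Direct stake: 46% = 46%.
Via Cobalt → Solent: 81% × 96% × 37% = 28.7712%.
Total: 46% + 28.7712% = 74.7712%.
Rounded: 74.77%.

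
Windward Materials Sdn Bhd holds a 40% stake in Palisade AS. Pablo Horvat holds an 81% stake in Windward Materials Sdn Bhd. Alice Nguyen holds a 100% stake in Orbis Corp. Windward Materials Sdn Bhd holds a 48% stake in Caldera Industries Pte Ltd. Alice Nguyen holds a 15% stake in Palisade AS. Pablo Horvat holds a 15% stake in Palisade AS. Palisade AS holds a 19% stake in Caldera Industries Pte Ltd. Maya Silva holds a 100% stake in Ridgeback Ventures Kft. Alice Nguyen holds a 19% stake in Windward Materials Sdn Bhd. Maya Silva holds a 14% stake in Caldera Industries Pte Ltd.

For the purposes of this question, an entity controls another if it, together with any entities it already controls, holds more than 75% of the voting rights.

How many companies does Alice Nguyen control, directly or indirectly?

1

Alice holds 100% of Orbis, so Alice controls Orbis.
No other company's threshold is met.
Alice controls 1 company.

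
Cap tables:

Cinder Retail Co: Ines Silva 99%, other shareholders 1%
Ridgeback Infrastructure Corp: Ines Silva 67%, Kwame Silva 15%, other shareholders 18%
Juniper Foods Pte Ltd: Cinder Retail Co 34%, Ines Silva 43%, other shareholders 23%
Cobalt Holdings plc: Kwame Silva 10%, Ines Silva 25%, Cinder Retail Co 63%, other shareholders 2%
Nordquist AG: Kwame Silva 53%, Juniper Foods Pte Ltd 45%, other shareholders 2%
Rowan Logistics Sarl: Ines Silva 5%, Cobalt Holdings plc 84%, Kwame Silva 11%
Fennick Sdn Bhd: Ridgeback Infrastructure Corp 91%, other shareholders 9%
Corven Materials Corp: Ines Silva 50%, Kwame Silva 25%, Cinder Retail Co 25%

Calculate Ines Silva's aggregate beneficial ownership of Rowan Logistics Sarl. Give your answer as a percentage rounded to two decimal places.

78.39%

Ines reaches Rowan along 3 paths.
Direct stake: 5% = 5%.
Via Cobalt: 25% × 84% = 21%.
Via Cinder → Cobalt: 99% × 63% × 84% = 52.3908%.
Total: 5% + 21% + 52.3908% = 78.3908%.
Rounded: 78.39%.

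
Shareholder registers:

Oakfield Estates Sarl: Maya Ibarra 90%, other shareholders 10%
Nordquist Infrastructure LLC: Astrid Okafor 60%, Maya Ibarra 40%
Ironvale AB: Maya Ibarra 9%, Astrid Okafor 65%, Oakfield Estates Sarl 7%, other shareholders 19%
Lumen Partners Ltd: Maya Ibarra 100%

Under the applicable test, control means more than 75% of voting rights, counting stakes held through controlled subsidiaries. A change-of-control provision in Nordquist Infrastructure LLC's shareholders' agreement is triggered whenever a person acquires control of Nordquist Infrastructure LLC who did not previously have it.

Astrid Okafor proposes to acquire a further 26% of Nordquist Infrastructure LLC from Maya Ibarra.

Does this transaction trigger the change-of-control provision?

Yes

The purchase adds only to Astrid's holdings (Maya's stake shrinks), so Astrid is the only person who could newly come to control Nordquist.
Astrid's largest direct stake is 65% in Ironvale, which does not meet the threshold, so Astrid controls no company.
In Nordquist, Astrid's side holds only 60%, not > 75%.
So before the transaction, Astrid does not control Nordquist.
After the purchase, Astrid's direct stake in Nordquist rises to 60% + 26% = 86%, and Maya's stake falls to 14%.
Astrid holds 86% of Nordquist, so Astrid controls Nordquist.
Astrid did not control Nordquist before and does after, so the clause is triggered.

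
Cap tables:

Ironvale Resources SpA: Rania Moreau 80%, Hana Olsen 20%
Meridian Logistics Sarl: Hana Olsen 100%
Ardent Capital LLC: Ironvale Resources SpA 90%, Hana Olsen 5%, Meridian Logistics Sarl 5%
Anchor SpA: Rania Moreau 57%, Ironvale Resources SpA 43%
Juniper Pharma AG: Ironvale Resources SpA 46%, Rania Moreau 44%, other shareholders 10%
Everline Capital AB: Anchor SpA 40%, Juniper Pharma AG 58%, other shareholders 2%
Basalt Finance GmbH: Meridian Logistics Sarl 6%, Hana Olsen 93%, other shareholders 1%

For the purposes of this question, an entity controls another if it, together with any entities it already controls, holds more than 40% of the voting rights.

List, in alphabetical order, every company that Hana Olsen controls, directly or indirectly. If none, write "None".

Basalt Finance GmbH, Meridian Logistics Sarl

Hana holds 100% of Meridian, so Hana controls Meridian.
Meridian and Hana together hold 6% + 93% = 99% of Basalt, so Hana controls Basalt.
No other company's threshold is met.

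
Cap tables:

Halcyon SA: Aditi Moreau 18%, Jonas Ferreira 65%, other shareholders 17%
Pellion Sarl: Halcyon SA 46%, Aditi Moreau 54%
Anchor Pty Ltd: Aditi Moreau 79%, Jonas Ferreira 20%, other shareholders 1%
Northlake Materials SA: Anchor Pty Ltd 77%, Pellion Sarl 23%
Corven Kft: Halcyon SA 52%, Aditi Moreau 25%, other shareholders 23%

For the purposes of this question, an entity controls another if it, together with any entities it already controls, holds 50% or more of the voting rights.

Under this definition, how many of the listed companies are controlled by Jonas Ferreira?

Jonas holds 65% of Halcyon, so Jonas controls Halcyon.
Halcyon holds 52% of Corven, so Jonas controls Corven.
No other company's threshold is met.
Jonas controls 2 companies.

2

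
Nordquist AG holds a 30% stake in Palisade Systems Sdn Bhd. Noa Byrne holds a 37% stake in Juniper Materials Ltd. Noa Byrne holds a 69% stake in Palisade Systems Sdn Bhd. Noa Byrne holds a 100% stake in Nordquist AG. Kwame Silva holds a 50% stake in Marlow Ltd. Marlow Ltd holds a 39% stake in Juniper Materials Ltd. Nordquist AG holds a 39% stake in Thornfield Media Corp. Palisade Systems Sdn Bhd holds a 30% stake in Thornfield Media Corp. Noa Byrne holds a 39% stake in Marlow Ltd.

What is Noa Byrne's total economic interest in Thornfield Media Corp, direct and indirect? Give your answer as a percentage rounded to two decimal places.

68.70%

Noa reaches Thornfield along 3 paths.
Via Nordquist: 100% × 39% = 39%.
Via Nordquist → Palisade: 100% × 30% × 30% = 9%.
Via Palisade: 69% × 30% = 20.7%.
Total: 39% + 9% + 20.7% = 68.7%.
Rounded: 68.70%.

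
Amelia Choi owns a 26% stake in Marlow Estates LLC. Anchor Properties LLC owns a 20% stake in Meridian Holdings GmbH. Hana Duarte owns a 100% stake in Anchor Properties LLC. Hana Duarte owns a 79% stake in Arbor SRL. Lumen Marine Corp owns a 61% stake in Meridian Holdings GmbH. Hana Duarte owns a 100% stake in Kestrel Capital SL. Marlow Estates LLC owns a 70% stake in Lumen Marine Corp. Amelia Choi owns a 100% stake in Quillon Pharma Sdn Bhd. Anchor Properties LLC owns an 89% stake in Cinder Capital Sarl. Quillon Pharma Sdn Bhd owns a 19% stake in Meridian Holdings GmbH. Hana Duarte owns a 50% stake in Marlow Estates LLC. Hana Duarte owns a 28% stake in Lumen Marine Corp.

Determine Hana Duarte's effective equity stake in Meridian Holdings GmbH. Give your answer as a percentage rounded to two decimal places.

Hana reaches Meridian along 3 paths.
Via Anchor: 100% × 20% = 20%.
Via Lumen: 28% × 61% = 17.08%.
Via Marlow → Lumen: 50% × 70% × 61% = 21.35%.
Total: 20% + 17.08% + 21.35% = 58.43%.

58.43%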